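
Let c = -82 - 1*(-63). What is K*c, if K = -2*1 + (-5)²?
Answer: -437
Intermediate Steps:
c = -19 (c = -82 + 63 = -19)
K = 23 (K = -2 + 25 = 23)
K*c = 23*(-19) = -437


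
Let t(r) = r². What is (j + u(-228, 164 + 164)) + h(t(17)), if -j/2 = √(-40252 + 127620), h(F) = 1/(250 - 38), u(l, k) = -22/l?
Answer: 1223/12084 - 4*√21842 ≈ -591.06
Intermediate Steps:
h(F) = 1/212
j = -4*√21842 (j = -2*√(-40252 + 127620) = -4*√21842 ≈ -591.16)
(j + u(-228, 164 + 164)) + h(t(17)) = (-4*√21842 - 22/(-228)) + 1/212 = (-4*√21842 - 22*(-1/228)) + 1/212 = (-4*√21842 + 11/114) + 1/212 = (11/114 - 4*√21842) + 1/212 = 1223/12084 - 4*√21842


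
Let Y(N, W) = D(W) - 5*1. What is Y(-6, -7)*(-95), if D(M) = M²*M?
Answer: 33060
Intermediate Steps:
D(M) = M³
Y(N, W) = -5 + W³ (Y(N, W) = W³ - 5*1 = W³ - 5 = -5 + W³)
Y(-6, -7)*(-95) = (-5 + (-7)³)*(-95) = (-5 - 343)*(-95) = -348*(-95) = 33060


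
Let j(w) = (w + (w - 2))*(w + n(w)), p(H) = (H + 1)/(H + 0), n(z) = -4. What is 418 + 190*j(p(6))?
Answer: 2147/9 ≈ 238.56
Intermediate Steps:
p(H) = (1 + H)/H
j(w) = (-4 + w)*(-2 + 2*w) (j(w) = (w + (w - 2))*(w - 4) = (w + (-2 + w))*(-4 + w) = (-2 + 2*w)*(-4 + w) = (-4 + w)*(-2 + 2*w))
418 + 190*j(p(6)) = 418 + 190*(8 - 10*(1 + 6)/6 + 2*((1 + 6)/6)²) = 418 + 190*(8 - 5*7/3 + 2*((⅙)*7)²) = 418 + 190*(8 - 10*7/6 + 2*(7/6)²) = 418 + 190*(8 - 35/3 + 2*(49/36)) = 418 + 190*(8 - 35/3 + 49/18) = 418 + 190*(-17/18) = 418 - 1615/9 = 2147/9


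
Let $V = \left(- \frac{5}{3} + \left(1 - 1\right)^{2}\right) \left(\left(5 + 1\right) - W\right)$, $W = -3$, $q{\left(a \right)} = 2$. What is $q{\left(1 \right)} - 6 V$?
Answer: $92$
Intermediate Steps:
$V = -15$ ($V = \left(- \frac{5}{3} + \left(1 - 1\right)^{2}\right) \left(\left(5 + 1\right) - -3\right) = \left(\left(-5\right) \frac{1}{3} + 0^{2}\right) \left(6 + 3\right) = \left(- \frac{5}{3} + 0\right) 9 = \left(- \frac{5}{3}\right) 9 = -15$)
$q{\left(1 \right)} - 6 V = 2 - -90 = 2 + 90 = 92$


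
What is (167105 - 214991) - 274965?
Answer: -322851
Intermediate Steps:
(167105 - 214991) - 274965 = -47886 - 274965 = -322851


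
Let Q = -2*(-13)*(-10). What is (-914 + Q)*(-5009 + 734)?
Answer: 5018850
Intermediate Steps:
Q = -260 (Q = 26*(-10) = -260)
(-914 + Q)*(-5009 + 734) = (-914 - 260)*(-5009 + 734) = -1174*(-4275) = 5018850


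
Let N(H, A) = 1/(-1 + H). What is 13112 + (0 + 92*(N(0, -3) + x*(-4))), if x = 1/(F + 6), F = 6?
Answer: 38968/3 ≈ 12989.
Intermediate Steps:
x = 1/12 (x = 1/(6 + 6) = 1/12 ≈ 0.083333)
13112 + (0 + 92*(N(0, -3) + x*(-4))) = 13112 + (0 + 92*(1/(-1 + 0) + (1/12)*(-4))) = 13112 + (0 + 92*(1/(-1) - 1/3)) = 13112 + (0 + 92*(-1 - 1/3)) = 13112 + (0 + 92*(-4/3)) = 13112 + (0 - 368/3) = 13112 - 368/3 = 38968/3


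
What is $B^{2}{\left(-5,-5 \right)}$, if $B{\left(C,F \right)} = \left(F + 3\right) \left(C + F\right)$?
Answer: $400$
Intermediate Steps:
$B{\left(C,F \right)} = \left(3 + F\right) \left(C + F\right)$
$B^{2}{\left(-5,-5 \right)} = \left(\left(-5\right)^{2} + 3 \left(-5\right) + 3 \left(-5\right) - -25\right)^{2} = \left(25 - 15 - 15 + 25\right)^{2} = 20^{2} = 400$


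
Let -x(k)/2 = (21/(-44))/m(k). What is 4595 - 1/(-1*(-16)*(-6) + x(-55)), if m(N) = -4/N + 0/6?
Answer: 3046493/663 ≈ 4595.0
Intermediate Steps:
m(N) = -4/N (m(N) = -4/N + 0*(⅙) = -4/N + 0 = -4/N)
x(k) = -21*k/88 (x(k) = -2*21/(-44)/((-4/k)) = -2*21*(-1/44)*(-k/4) = -(-21)*(-k/4)/22 = -21*k/88)
4595 - 1/(-1*(-16)*(-6) + x(-55)) = 4595 - 1/(-1*(-16)*(-6) - 21/88*(-55)) = 4595 - 1/(16*(-6) + 105/8) = 4595 - 1/(-96 + 105/8) = 4595 - 1/(-663/8) = 4595 - 1*(-8/663) = 4595 + 8/663 = 3046493/663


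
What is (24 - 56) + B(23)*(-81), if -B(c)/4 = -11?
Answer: -3596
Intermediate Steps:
B(c) = 44 (B(c) = -4*(-11) = 44)
(24 - 56) + B(23)*(-81) = (24 - 56) + 44*(-81) = -32 - 3564 = -3596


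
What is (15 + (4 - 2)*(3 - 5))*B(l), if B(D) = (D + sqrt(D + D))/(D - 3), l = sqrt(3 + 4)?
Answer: -77/2 - 33*sqrt(7)/2 - 33*sqrt(2)*7**(1/4)/2 - 11*sqrt(2)*7**(3/4)/2 ≈ -153.58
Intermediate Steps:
l = sqrt(7) ≈ 2.6458
B(D) = (D + sqrt(2)*sqrt(D))/(-3 + D) (B(D) = (D + sqrt(2*D))/(-3 + D) = (D + sqrt(2)*sqrt(D))/(-3 + D))
(15 + (4 - 2)*(3 - 5))*B(l) = (15 + (4 - 2)*(3 - 5))*((sqrt(7) + sqrt(2)*sqrt(sqrt(7)))/(-3 + sqrt(7))) = (15 + 2*(-2))*((sqrt(7) + sqrt(2)*7**(1/4))/(-3 + sqrt(7))) = (15 - 4)*((sqrt(7) + sqrt(2)*7**(1/4))/(-3 + sqrt(7))) = 11*((sqrt(7) + sqrt(2)*7**(1/4))/(-3 + sqrt(7))) = 11*(sqrt(7) + sqrt(2)*7**(1/4))/(-3 + sqrt(7))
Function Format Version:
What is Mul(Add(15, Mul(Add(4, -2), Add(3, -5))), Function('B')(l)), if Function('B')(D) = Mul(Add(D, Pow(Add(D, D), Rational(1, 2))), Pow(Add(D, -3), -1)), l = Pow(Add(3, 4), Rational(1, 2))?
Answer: Add(Rational(-77, 2), Mul(Rational(-33, 2), Pow(7, Rational(1, 2))), Mul(Rational(-33, 2), Pow(2, Rational(1, 2)), Pow(7, Rational(1, 4))), Mul(Rational(-11, 2), Pow(2, Rational(1, 2)), Pow(7, Rational(3, 4)))) ≈ -153.58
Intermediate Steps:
l = Pow(7, Rational(1, 2)) ≈ 2.6458
Function('B')(D) = Mul(Pow(Add(-3, D), -1), Add(D, Mul(Pow(2, Rational(1, 2)), Pow(D, Rational(1, 2))))) (Function('B')(D) = Mul(Add(D, Pow(Mul(2, D), Rational(1, 2))), Pow(Add(-3, D), -1)) = Mul(Add(D, Mul(Pow(2, Rational(1, 2)), Pow(D, Rational(1, 2)))), Pow(Add(-3, D), -1)) = Mul(Pow(Add(-3, D), -1), Add(D, Mul(Pow(2, Rational(1, 2)), Pow(D, Rational(1, 2))))))
Mul(Add(15, Mul(Add(4, -2), Add(3, -5))), Function('B')(l)) = Mul(Add(15, Mul(Add(4, -2), Add(3, -5))), Mul(Pow(Add(-3, Pow(7, Rational(1, 2))), -1), Add(Pow(7, Rational(1, 2)), Mul(Pow(2, Rational(1, 2)), Pow(Pow(7, Rational(1, 2)), Rational(1, 2)))))) = Mul(Add(15, Mul(2, -2)), Mul(Pow(Add(-3, Pow(7, Rational(1, 2))), -1), Add(Pow(7, Rational(1, 2)), Mul(Pow(2, Rational(1, 2)), Pow(7, Rational(1, 4)))))) = Mul(Add(15, -4), Mul(Pow(Add(-3, Pow(7, Rational(1, 2))), -1), Add(Pow(7, Rational(1, 2)), Mul(Pow(2, Rational(1, 2)), Pow(7, Rational(1, 4)))))) = Mul(11, Mul(Pow(Add(-3, Pow(7, Rational(1, 2))), -1), Add(Pow(7, Rational(1, 2)), Mul(Pow(2, Rational(1, 2)), Pow(7, Rational(1, 4)))))) = Mul(11, Pow(Add(-3, Pow(7, Rational(1, 2))), -1), Add(Pow(7, Rational(1, 2)), Mul(Pow(2, Rational(1, 2)), Pow(7, Rational(1, 4)))))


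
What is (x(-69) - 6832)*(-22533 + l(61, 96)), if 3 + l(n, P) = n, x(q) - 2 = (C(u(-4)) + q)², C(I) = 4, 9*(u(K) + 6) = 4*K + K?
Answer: 58547375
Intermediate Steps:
u(K) = -6 + 5*K/9 (u(K) = -6 + (4*K + K)/9 = -6 + (5*K)/9 = -6 + 5*K/9)
x(q) = 2 + (4 + q)²
l(n, P) = -3 + n
(x(-69) - 6832)*(-22533 + l(61, 96)) = ((2 + (4 - 69)²) - 6832)*(-22533 + (-3 + 61)) = ((2 + (-65)²) - 6832)*(-22533 + 58) = ((2 + 4225) - 6832)*(-22475) = (4227 - 6832)*(-22475) = -2605*(-22475) = 58547375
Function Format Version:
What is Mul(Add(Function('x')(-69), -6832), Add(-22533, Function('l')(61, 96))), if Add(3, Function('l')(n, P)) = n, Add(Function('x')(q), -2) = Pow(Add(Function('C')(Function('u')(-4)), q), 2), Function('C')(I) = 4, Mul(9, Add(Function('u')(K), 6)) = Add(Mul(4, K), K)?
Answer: 58547375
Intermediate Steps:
Function('u')(K) = Add(-6, Mul(Rational(5, 9), K)) (Function('u')(K) = Add(-6, Mul(Rational(1, 9), Add(Mul(4, K), K))) = Add(-6, Mul(Rational(1, 9), Mul(5, K))) = Add(-6, Mul(Rational(5, 9), K)))
Function('x')(q) = Add(2, Pow(Add(4, q), 2))
Function('l')(n, P) = Add(-3, n)
Mul(Add(Function('x')(-69), -6832), Add(-22533, Function('l')(61, 96))) = Mul(Add(Add(2, Pow(Add(4, -69), 2)), -6832), Add(-22533, Add(-3, 61))) = Mul(Add(Add(2, Pow(-65, 2)), -6832), Add(-22533, 58)) = Mul(Add(Add(2, 4225), -6832), -22475) = Mul(Add(4227, -6832), -22475) = Mul(-2605, -22475) = 58547375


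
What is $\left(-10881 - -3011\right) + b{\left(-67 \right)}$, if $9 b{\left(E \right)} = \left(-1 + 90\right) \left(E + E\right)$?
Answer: $- \frac{82756}{9} \approx -9195.1$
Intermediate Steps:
$b{\left(E \right)} = \frac{178 E}{9}$ ($b{\left(E \right)} = \frac{\left(-1 + 90\right) \left(E + E\right)}{9} = \frac{89 \cdot 2 E}{9} = \frac{178 E}{9}$)
$\left(-10881 - -3011\right) + b{\left(-67 \right)} = \left(-10881 - -3011\right) + \frac{178}{9} \left(-67\right) = \left(-10881 + 3011\right) - \frac{11926}{9} = -7870 - \frac{11926}{9} = - \frac{82756}{9}$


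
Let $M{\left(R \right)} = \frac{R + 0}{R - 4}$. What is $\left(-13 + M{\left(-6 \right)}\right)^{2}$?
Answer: $\frac{3844}{25} \approx 153.76$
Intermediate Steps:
$M{\left(R \right)} = \frac{R}{-4 + R}$
$\left(-13 + M{\left(-6 \right)}\right)^{2} = \left(-13 - \frac{6}{-4 - 6}\right)^{2} = \left(-13 - \frac{6}{-10}\right)^{2} = \left(-13 - - \frac{3}{5}\right)^{2} = \left(-13 + \frac{3}{5}\right)^{2} = \left(- \frac{62}{5}\right)^{2} = \frac{3844}{25}$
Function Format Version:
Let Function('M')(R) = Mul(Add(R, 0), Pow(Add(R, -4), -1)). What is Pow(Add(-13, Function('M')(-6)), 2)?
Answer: Rational(3844, 25) ≈ 153.76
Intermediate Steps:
Function('M')(R) = Mul(R, Pow(Add(-4, R), -1))
Pow(Add(-13, Function('M')(-6)), 2) = Pow(Add(-13, Mul(-6, Pow(Add(-4, -6), -1))), 2) = Pow(Add(-13, Mul(-6, Pow(-10, -1))), 2) = Pow(Add(-13, Mul(-6, Rational(-1, 10))), 2) = Pow(Add(-13, Rational(3, 5)), 2) = Pow(Rational(-62, 5), 2) = Rational(3844, 25)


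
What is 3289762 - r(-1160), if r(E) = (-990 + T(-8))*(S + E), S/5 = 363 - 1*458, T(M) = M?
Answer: 1658032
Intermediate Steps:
S = -475 (S = 5*(363 - 1*458) = 5*(363 - 458) = 5*(-95) = -475)
r(E) = 474050 - 998*E (r(E) = (-990 - 8)*(-475 + E) = -998*(-475 + E) = 474050 - 998*E)
3289762 - r(-1160) = 3289762 - (474050 - 998*(-1160)) = 3289762 - (474050 + 1157680) = 3289762 - 1*1631730 = 3289762 - 1631730 = 1658032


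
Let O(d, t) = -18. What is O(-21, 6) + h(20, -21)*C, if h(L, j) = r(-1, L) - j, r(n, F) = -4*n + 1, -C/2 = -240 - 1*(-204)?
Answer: 1854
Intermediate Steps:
C = 72 (C = -2*(-240 - 1*(-204)) = -2*(-240 + 204) = -2*(-36) = 72)
r(n, F) = 1 - 4*n
h(L, j) = 5 - j (h(L, j) = (1 - 4*(-1)) - j = (1 + 4) - j = 5 - j)
O(-21, 6) + h(20, -21)*C = -18 + (5 - 1*(-21))*72 = -18 + (5 + 21)*72 = -18 + 26*72 = -18 + 1872 = 1854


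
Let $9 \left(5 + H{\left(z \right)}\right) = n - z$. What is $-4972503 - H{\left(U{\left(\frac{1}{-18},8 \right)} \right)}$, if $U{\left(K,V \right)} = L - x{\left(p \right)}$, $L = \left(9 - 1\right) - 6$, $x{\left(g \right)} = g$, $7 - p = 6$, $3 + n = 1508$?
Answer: $- \frac{44753986}{9} \approx -4.9727 \cdot 10^{6}$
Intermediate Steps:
$n = 1505$ ($n = -3 + 1508 = 1505$)
$p = 1$ ($p = 7 - 6 = 1$)
$L = 2$ ($L = 8 - 6 = 2$)
$U{\left(K,V \right)} = 1$ ($U{\left(K,V \right)} = 2 - 1 = 1$)
$H{\left(z \right)} = \frac{1460}{9} - \frac{z}{9}$ ($H{\left(z \right)} = -5 + \frac{1505 - z}{9} = -5 - \left(- \frac{1505}{9} + \frac{z}{9}\right) = \frac{1460}{9} - \frac{z}{9}$)
$-4972503 - H{\left(U{\left(\frac{1}{-18},8 \right)} \right)} = -4972503 - \left(\frac{1460}{9} - \frac{1}{9}\right) = -4972503 - \frac{1459}{9} = - \frac{44753986}{9}$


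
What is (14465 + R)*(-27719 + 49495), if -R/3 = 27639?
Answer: -1490610752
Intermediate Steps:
R = -82917 (R = -3*27639 = -82917)
(14465 + R)*(-27719 + 49495) = (14465 - 82917)*(-27719 + 49495) = -68452*21776 = -1490610752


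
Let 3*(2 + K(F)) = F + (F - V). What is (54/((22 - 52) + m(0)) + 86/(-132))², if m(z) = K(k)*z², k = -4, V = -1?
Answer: 654481/108900 ≈ 6.0099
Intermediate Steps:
K(F) = -5/3 + 2*F/3 (K(F) = -2 + (F + (F - 1*(-1)))/3 = -2 + (F + (F + 1))/3 = -2 + (F + (1 + F))/3 = -2 + (1 + 2*F)/3 = -2 + (⅓ + 2*F/3) = -5/3 + 2*F/3)
m(z) = -13*z²/3 (m(z) = (-5/3 + (⅔)*(-4))*z² = (-5/3 - 8/3)*z² = -13*z²/3)
(54/((22 - 52) + m(0)) + 86/(-132))² = (54/((22 - 52) - 13/3*0²) + 86/(-132))² = (54/(-30 - 13/3*0) + 86*(-1/132))² = (54/(-30 + 0) - 43/66)² = (54/(-30) - 43/66)² = (54*(-1/30) - 43/66)² = (-9/5 - 43/66)² = (-809/330)² = 654481/108900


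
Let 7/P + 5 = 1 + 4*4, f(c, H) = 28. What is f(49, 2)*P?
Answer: 49/3 ≈ 16.333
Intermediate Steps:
P = 7/12 (P = 7/(-5 + (1 + 4*4)) = 7/(-5 + (1 + 16)) = 7/(-5 + 17) = 7/12 ≈ 0.58333)
f(49, 2)*P = 28*(7/12) = 49/3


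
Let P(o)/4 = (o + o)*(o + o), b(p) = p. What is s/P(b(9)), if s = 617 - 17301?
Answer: -4171/324 ≈ -12.873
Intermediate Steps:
P(o) = 16*o² (P(o) = 4*((o + o)*(o + o)) = 4*((2*o)*(2*o)) = 4*(4*o²) = 16*o²)
s = -16684
s/P(b(9)) = -16684/(16*9²) = -16684/(16*81) = -16684/1296 = -16684*1/1296 = -4171/324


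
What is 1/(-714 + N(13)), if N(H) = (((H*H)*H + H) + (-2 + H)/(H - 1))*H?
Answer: 12/336335 ≈ 3.5679e-5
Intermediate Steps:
N(H) = H*(H + H**3 + (-2 + H)/(-1 + H)) (N(H) = ((H**2*H + H) + (-2 + H)/(-1 + H))*H = ((H**3 + H) + (-2 + H)/(-1 + H))*H = ((H + H**3) + (-2 + H)/(-1 + H))*H = (H + H**3 + (-2 + H)/(-1 + H))*H = H*(H + H**3 + (-2 + H)/(-1 + H)))
1/(-714 + N(13)) = 1/(-714 + 13*(-2 + 13**2 + 13**4 - 1*13**3)/(-1 + 13)) = 1/(-714 + 13*(-2 + 169 + 28561 - 1*2197)/12) = 1/(-714 + 13*(1/12)*(-2 + 169 + 28561 - 2197)) = 1/(-714 + 13*(1/12)*26531) = 1/(-714 + 344903/12) = 1/(336335/12) = 12/336335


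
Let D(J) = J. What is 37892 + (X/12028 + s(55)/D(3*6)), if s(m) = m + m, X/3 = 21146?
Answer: 21150089/558 ≈ 37903.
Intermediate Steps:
X = 63438 (X = 3*21146 = 63438)
s(m) = 2*m
37892 + (X/12028 + s(55)/D(3*6)) = 37892 + (63438/12028 + (2*55)/((3*6))) = 37892 + (63438*(1/12028) + 110/18) = 37892 + (327/62 + 110*(1/18)) = 37892 + (327/62 + 55/9) = 37892 + 6353/558 = 21150089/558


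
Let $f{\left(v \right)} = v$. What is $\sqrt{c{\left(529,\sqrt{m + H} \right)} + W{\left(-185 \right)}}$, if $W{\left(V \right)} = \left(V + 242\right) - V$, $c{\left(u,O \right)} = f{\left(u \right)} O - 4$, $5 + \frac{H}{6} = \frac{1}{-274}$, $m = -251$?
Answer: $\frac{\sqrt{4467022 + 724730 i \sqrt{52745}}}{137} \approx 67.488 + 65.701 i$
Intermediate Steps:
$H = - \frac{4113}{137}$ ($H = -30 + \frac{6}{-274} = -30 + 6 \left(- \frac{1}{274}\right) = -30 - \frac{3}{137} = - \frac{4113}{137} \approx -30.022$)
$c{\left(u,O \right)} = -4 + O u$ ($c{\left(u,O \right)} = u O - 4 = O u - 4 = -4 + O u$)
$W{\left(V \right)} = 242$ ($W{\left(V \right)} = \left(242 + V\right) - V = 242$)
$\sqrt{c{\left(529,\sqrt{m + H} \right)} + W{\left(-185 \right)}} = \sqrt{\left(-4 + \sqrt{-251 - \frac{4113}{137}} \cdot 529\right) + 242} = \sqrt{\left(-4 + \sqrt{- \frac{38500}{137}} \cdot 529\right) + 242} = \sqrt{\left(-4 + \frac{10 i \sqrt{52745}}{137} \cdot 529\right) + 242} = \sqrt{\left(-4 + \frac{5290 i \sqrt{52745}}{137}\right) + 242} = \sqrt{238 + \frac{5290 i \sqrt{52745}}{137}}$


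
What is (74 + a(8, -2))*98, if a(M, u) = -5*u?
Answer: 8232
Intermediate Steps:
(74 + a(8, -2))*98 = (74 - 5*(-2))*98 = (74 + 10)*98 = 84*98 = 8232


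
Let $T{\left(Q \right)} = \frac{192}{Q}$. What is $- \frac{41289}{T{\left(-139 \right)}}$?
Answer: $\frac{1913057}{64} \approx 29892.0$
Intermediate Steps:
$- \frac{41289}{T{\left(-139 \right)}} = - \frac{41289}{192 \frac{1}{-139}} = - \frac{41289}{192 \left(- \frac{1}{139}\right)} = - \frac{41289}{- \frac{192}{139}} = \left(-41289\right) \left(- \frac{139}{192}\right) = \frac{1913057}{64}$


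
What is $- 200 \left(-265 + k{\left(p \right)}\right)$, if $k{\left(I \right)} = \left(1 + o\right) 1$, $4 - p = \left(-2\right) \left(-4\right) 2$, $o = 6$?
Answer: $51600$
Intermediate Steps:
$p = -12$ ($p = 4 - \left(-2\right) \left(-4\right) 2 = 4 - 8 \cdot 2 = 4 - 16 = -12$)
$k{\left(I \right)} = 7$ ($k{\left(I \right)} = \left(1 + 6\right) 1 = 7 \cdot 1 = 7$)
$- 200 \left(-265 + k{\left(p \right)}\right) = - 200 \left(-265 + 7\right) = \left(-200\right) \left(-258\right) = 51600$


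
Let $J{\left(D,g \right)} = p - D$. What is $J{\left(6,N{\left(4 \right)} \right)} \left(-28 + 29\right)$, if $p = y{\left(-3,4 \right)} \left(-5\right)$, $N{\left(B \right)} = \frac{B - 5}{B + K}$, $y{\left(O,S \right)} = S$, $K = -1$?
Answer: $-26$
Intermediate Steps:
$N{\left(B \right)} = \frac{-5 + B}{-1 + B}$ ($N{\left(B \right)} = \frac{B - 5}{B - 1} = \frac{-5 + B}{-1 + B}$)
$p = -20$ ($p = 4 \left(-5\right) = -20$)
$J{\left(D,g \right)} = -20 - D$
$J{\left(6,N{\left(4 \right)} \right)} \left(-28 + 29\right) = \left(-20 - 6\right) \left(-28 + 29\right) = \left(-20 - 6\right) 1 = \left(-26\right) 1 = -26$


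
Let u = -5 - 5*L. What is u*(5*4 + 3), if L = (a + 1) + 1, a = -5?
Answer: 230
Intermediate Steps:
L = -3 (L = (-5 + 1) + 1 = -4 + 1 = -3)
u = 10 (u = -5 - 5*(-3) = -5 + 15 = 10)
u*(5*4 + 3) = 10*(5*4 + 3) = 10*(20 + 3) = 10*23 = 230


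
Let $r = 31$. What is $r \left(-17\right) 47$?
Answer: $-24769$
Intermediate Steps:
$r \left(-17\right) 47 = 31 \left(-17\right) 47 = \left(-527\right) 47 = -24769$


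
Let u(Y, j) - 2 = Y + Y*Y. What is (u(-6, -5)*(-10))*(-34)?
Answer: 10880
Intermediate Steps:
u(Y, j) = 2 + Y + Y**2 (u(Y, j) = 2 + (Y + Y*Y) = 2 + (Y + Y**2) = 2 + Y + Y**2)
(u(-6, -5)*(-10))*(-34) = ((2 - 6 + (-6)**2)*(-10))*(-34) = ((2 - 6 + 36)*(-10))*(-34) = (32*(-10))*(-34) = -320*(-34) = 10880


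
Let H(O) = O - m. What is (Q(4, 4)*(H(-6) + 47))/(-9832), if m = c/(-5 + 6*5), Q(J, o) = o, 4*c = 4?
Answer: -512/30725 ≈ -0.016664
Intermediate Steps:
c = 1 (c = (¼)*4 = 1)
m = 1/25 (m = 1/(-5 + 6*5) = 1/(-5 + 30) = 1/25 ≈ 0.040000)
H(O) = -1/25 + O (H(O) = O - 1*1/25 = O - 1/25 = -1/25 + O)
(Q(4, 4)*(H(-6) + 47))/(-9832) = (4*((-1/25 - 6) + 47))/(-9832) = (4*(-151/25 + 47))*(-1/9832) = (4*(1024/25))*(-1/9832) = (4096/25)*(-1/9832) = -512/30725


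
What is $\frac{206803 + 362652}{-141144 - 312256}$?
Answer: $- \frac{113891}{90680} \approx -1.256$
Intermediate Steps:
$\frac{206803 + 362652}{-141144 - 312256} = \frac{569455}{-453400} = 569455 \left(- \frac{1}{453400}\right) = - \frac{113891}{90680}$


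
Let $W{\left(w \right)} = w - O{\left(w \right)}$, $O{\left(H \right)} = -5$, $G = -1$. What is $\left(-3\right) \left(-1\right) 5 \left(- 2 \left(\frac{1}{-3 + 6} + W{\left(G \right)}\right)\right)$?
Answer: $-130$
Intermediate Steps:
$W{\left(w \right)} = 5 + w$ ($W{\left(w \right)} = w - -5 = w + 5 = 5 + w$)
$\left(-3\right) \left(-1\right) 5 \left(- 2 \left(\frac{1}{-3 + 6} + W{\left(G \right)}\right)\right) = \left(-3\right) \left(-1\right) 5 \left(- 2 \left(\frac{1}{-3 + 6} + \left(5 - 1\right)\right)\right) = 3 \cdot 5 \left(- 2 \left(\frac{1}{3} + 4\right)\right) = 15 \left(- 2 \left(\frac{1}{3} + 4\right)\right) = 15 \left(\left(-2\right) \frac{13}{3}\right) = 15 \left(- \frac{26}{3}\right) = -130$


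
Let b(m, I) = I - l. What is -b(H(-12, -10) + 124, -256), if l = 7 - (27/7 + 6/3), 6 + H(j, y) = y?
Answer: 1800/7 ≈ 257.14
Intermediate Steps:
H(j, y) = -6 + y
l = 8/7 (l = 7 - (27*(⅐) + 6*(⅓)) = 7 - (27/7 + 2) = 7 - 1*41/7 = 7 - 41/7 = 8/7 ≈ 1.1429)
b(m, I) = -8/7 + I (b(m, I) = I - 1*8/7 = I - 8/7 = -8/7 + I)
-b(H(-12, -10) + 124, -256) = -(-8/7 - 256) = -1*(-1800/7) = 1800/7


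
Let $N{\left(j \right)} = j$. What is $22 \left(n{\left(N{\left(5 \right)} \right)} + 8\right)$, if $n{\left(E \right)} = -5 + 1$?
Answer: $88$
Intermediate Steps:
$n{\left(E \right)} = -4$
$22 \left(n{\left(N{\left(5 \right)} \right)} + 8\right) = 22 \left(-4 + 8\right) = 22 \cdot 4 = 88$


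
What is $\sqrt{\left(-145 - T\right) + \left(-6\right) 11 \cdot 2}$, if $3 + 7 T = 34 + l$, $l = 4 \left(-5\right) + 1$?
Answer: $\frac{i \sqrt{13657}}{7} \approx 16.695 i$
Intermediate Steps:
$l = -19$ ($l = -20 + 1 = -19$)
$T = \frac{12}{7}$ ($T = - \frac{3}{7} + \frac{34 - 19}{7} = - \frac{3}{7} + \frac{1}{7} \cdot 15 = - \frac{3}{7} + \frac{15}{7} = \frac{12}{7} \approx 1.7143$)
$\sqrt{\left(-145 - T\right) + \left(-6\right) 11 \cdot 2} = \sqrt{\left(-145 - \frac{12}{7}\right) + \left(-6\right) 11 \cdot 2} = \sqrt{\left(-145 - \frac{12}{7}\right) - 132} = \sqrt{- \frac{1027}{7} - 132} = \sqrt{- \frac{1951}{7}} = \frac{i \sqrt{13657}}{7}$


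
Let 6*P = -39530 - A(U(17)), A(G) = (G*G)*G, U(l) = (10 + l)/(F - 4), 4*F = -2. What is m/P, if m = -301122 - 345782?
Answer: 1940712/19657 ≈ 98.729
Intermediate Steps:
F = -1/2 (F = (1/4)*(-2) = -1/2 ≈ -0.50000)
U(l) = -20/9 - 2*l/9 (U(l) = (10 + l)/(-1/2 - 4) = (10 + l)/(-9/2) = (10 + l)*(-2/9) = -20/9 - 2*l/9)
m = -646904
A(G) = G**3 (A(G) = G**2*G = G**3)
P = -19657/3 (P = (-39530 - (-20/9 - 2/9*17)**3)/6 = (-39530 - (-20/9 - 34/9)**3)/6 = (-39530 - 1*(-6)**3)/6 = (-39530 - 1*(-216))/6 = (-39530 + 216)/6 = (1/6)*(-39314) = -19657/3 ≈ -6552.3)
m/P = -646904/(-19657/3) = -646904*(-3/19657) = 1940712/19657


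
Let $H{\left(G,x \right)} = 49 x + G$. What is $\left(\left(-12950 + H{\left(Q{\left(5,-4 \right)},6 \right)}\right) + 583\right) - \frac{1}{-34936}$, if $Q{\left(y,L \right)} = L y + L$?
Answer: $- \frac{422620791}{34936} \approx -12097.0$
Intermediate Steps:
$Q{\left(y,L \right)} = L + L y$
$H{\left(G,x \right)} = G + 49 x$
$\left(\left(-12950 + H{\left(Q{\left(5,-4 \right)},6 \right)}\right) + 583\right) - \frac{1}{-34936} = \left(\left(-12950 + \left(- 4 \left(1 + 5\right) + 49 \cdot 6\right)\right) + 583\right) - \frac{1}{-34936} = \left(\left(-12950 + \left(\left(-4\right) 6 + 294\right)\right) + 583\right) - - \frac{1}{34936} = \left(\left(-12950 + \left(-24 + 294\right)\right) + 583\right) + \frac{1}{34936} = \left(\left(-12950 + 270\right) + 583\right) + \frac{1}{34936} = \left(-12680 + 583\right) + \frac{1}{34936} = -12097 + \frac{1}{34936} = - \frac{422620791}{34936}$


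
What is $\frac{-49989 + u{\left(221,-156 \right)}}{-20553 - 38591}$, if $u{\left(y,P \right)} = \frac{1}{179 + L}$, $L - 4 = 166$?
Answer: $\frac{2180770}{2580157} \approx 0.84521$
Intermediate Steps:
$L = 170$ ($L = 4 + 166 = 170$)
$u{\left(y,P \right)} = \frac{1}{349}$ ($u{\left(y,P \right)} = \frac{1}{179 + 170} = \frac{1}{349}$)
$\frac{-49989 + u{\left(221,-156 \right)}}{-20553 - 38591} = \frac{-49989 + \frac{1}{349}}{-20553 - 38591} = - \frac{17446160}{349 \left(-59144\right)} = \left(- \frac{17446160}{349}\right) \left(- \frac{1}{59144}\right) = \frac{2180770}{2580157}$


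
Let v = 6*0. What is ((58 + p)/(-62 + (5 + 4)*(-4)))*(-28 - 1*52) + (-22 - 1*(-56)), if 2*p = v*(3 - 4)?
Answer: 3986/49 ≈ 81.347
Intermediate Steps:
v = 0
p = 0 (p = (0*(3 - 4))/2 = (0*(-1))/2 = (½)*0 = 0)
((58 + p)/(-62 + (5 + 4)*(-4)))*(-28 - 1*52) + (-22 - 1*(-56)) = ((58 + 0)/(-62 + (5 + 4)*(-4)))*(-28 - 1*52) + (-22 - 1*(-56)) = (58/(-62 + 9*(-4)))*(-28 - 52) + (-22 + 56) = (58/(-62 - 36))*(-80) + 34 = (58/(-98))*(-80) + 34 = (58*(-1/98))*(-80) + 34 = -29/49*(-80) + 34 = 2320/49 + 34 = 3986/49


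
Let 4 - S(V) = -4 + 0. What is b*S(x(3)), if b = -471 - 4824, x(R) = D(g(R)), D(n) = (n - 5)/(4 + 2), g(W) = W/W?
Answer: -42360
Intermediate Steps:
g(W) = 1
D(n) = -5/6 + n/6 (D(n) = (-5 + n)/6 = (-5 + n)*(1/6) = -5/6 + n/6)
x(R) = -2/3 (x(R) = -5/6 + (1/6)*1 = -5/6 + 1/6 = -2/3)
S(V) = 8 (S(V) = 4 - (-4 + 0) = 4 - 1*(-4) = 4 + 4 = 8)
b = -5295
b*S(x(3)) = -5295*8 = -42360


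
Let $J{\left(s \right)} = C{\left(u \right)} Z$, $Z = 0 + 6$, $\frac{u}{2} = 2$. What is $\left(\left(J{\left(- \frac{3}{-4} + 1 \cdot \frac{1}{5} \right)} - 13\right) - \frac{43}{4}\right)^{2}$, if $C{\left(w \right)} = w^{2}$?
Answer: $\frac{83521}{16} \approx 5220.1$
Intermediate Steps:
$u = 4$ ($u = 2 \cdot 2 = 4$)
$Z = 6$
$J{\left(s \right)} = 96$ ($J{\left(s \right)} = 4^{2} \cdot 6 = 16 \cdot 6 = 96$)
$\left(\left(J{\left(- \frac{3}{-4} + 1 \cdot \frac{1}{5} \right)} - 13\right) - \frac{43}{4}\right)^{2} = \left(\left(96 - 13\right) - \frac{43}{4}\right)^{2} = \left(83 - \frac{43}{4}\right)^{2} = \left(\frac{289}{4}\right)^{2} = \frac{83521}{16}$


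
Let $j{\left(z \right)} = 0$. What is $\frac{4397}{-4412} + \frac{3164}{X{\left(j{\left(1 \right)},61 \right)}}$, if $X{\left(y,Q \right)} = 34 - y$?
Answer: $\frac{6905035}{75004} \approx 92.062$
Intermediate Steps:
$\frac{4397}{-4412} + \frac{3164}{X{\left(j{\left(1 \right)},61 \right)}} = \frac{4397}{-4412} + \frac{3164}{34 - 0} = 4397 \left(- \frac{1}{4412}\right) + \frac{3164}{34 + 0} = - \frac{4397}{4412} + \frac{3164}{34} = - \frac{4397}{4412} + 3164 \cdot \frac{1}{34} = - \frac{4397}{4412} + \frac{1582}{17} = \frac{6905035}{75004}$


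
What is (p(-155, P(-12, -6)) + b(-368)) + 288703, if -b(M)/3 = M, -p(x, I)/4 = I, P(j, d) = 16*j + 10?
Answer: 290535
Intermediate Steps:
P(j, d) = 10 + 16*j
p(x, I) = -4*I
b(M) = -3*M
(p(-155, P(-12, -6)) + b(-368)) + 288703 = (-4*(10 + 16*(-12)) - 3*(-368)) + 288703 = (-4*(10 - 192) + 1104) + 288703 = (-4*(-182) + 1104) + 288703 = (728 + 1104) + 288703 = 1832 + 288703 = 290535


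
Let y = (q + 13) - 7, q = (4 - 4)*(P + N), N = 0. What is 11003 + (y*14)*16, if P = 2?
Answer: 12347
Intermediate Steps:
q = 0 (q = (4 - 4)*(2 + 0) = 0*2 = 0)
y = 6 (y = (0 + 13) - 7 = 13 - 7 = 6)
11003 + (y*14)*16 = 11003 + (6*14)*16 = 11003 + 84*16 = 11003 + 1344 = 12347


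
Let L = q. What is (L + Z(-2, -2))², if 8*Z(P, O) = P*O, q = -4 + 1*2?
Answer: 9/4 ≈ 2.2500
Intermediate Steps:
q = -2 (q = -4 + 2 = -2)
L = -2
Z(P, O) = O*P/8 (Z(P, O) = (P*O)/8 = (O*P)/8 = O*P/8)
(L + Z(-2, -2))² = (-2 + (⅛)*(-2)*(-2))² = (-2 + ½)² = (-3/2)² = 9/4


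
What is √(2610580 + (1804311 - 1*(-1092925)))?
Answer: 2*√1376954 ≈ 2346.9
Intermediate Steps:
√(2610580 + (1804311 - 1*(-1092925))) = √(2610580 + (1804311 + 1092925)) = √(2610580 + 2897236) = √5507816 = 2*√1376954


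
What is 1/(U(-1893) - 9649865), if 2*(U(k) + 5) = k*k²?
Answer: -2/6802768697 ≈ -2.9400e-10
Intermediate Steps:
U(k) = -5 + k³/2 (U(k) = -5 + (k*k²)/2 = -5 + k³/2)
1/(U(-1893) - 9649865) = 1/((-5 + (½)*(-1893)³) - 9649865) = 1/((-5 + (½)*(-6783468957)) - 9649865) = 1/((-5 - 6783468957/2) - 9649865) = 1/(-6783468967/2 - 9649865) = 1/(-6802768697/2) = -2/6802768697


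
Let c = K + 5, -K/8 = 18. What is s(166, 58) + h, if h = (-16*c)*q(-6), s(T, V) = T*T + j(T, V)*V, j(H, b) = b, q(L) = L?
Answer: 17576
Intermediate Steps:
K = -144 (K = -8*18 = -144)
s(T, V) = T² + V² (s(T, V) = T*T + V*V = T² + V²)
c = -139 (c = -144 + 5 = -139)
h = -13344 (h = -16*(-139)*(-6) = 2224*(-6) = -13344)
s(166, 58) + h = (166² + 58²) - 13344 = (27556 + 3364) - 13344 = 30920 - 13344 = 17576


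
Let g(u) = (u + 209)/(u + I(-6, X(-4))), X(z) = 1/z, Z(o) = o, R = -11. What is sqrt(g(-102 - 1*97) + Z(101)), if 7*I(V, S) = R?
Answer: sqrt(5527626)/234 ≈ 10.047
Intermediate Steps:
I(V, S) = -11/7 (I(V, S) = (1/7)*(-11) = -11/7)
g(u) = (209 + u)/(-11/7 + u) (g(u) = (u + 209)/(u - 11/7) = (209 + u)/(-11/7 + u))
sqrt(g(-102 - 1*97) + Z(101)) = sqrt(7*(209 + (-102 - 1*97))/(-11 + 7*(-102 - 1*97)) + 101) = sqrt(7*(209 + (-102 - 97))/(-11 + 7*(-102 - 97)) + 101) = sqrt(7*(209 - 199)/(-11 + 7*(-199)) + 101) = sqrt(7*10/(-11 - 1393) + 101) = sqrt(7*10/(-1404) + 101) = sqrt(7*(-1/1404)*10 + 101) = sqrt(-35/702 + 101) = sqrt(70867/702) = sqrt(5527626)/234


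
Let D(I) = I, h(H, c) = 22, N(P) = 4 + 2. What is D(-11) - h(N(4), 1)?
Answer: -33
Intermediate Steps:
N(P) = 6
D(-11) - h(N(4), 1) = -11 - 1*22 = -11 - 22 = -33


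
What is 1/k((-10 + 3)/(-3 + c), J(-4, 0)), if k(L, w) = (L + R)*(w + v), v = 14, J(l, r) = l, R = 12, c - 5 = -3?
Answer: 1/190 ≈ 0.0052632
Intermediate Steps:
c = 2 (c = 5 - 3 = 2)
k(L, w) = (12 + L)*(14 + w) (k(L, w) = (L + 12)*(w + 14) = (12 + L)*(14 + w))
1/k((-10 + 3)/(-3 + c), J(-4, 0)) = 1/(168 + 12*(-4) + 14*((-10 + 3)/(-3 + 2)) + ((-10 + 3)/(-3 + 2))*(-4)) = 1/(168 - 48 + 14*(-7/(-1)) - 7/(-1)*(-4)) = 1/(168 - 48 + 14*(-7*(-1)) - 7*(-1)*(-4)) = 1/(168 - 48 + 14*7 + 7*(-4)) = 1/(168 - 48 + 98 - 28) = 1/190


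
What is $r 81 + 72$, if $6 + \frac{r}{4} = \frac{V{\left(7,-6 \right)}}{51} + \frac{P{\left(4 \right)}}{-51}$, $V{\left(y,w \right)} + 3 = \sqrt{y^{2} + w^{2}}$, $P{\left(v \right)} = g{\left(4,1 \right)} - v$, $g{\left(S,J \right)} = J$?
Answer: $-1872 + \frac{108 \sqrt{85}}{17} \approx -1813.4$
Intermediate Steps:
$P{\left(v \right)} = 1 - v$
$V{\left(y,w \right)} = -3 + \sqrt{w^{2} + y^{2}}$ ($V{\left(y,w \right)} = -3 + \sqrt{y^{2} + w^{2}} = -3 + \sqrt{w^{2} + y^{2}}$)
$r = -24 + \frac{4 \sqrt{85}}{51}$ ($r = -24 + 4 \left(\frac{-3 + \sqrt{\left(-6\right)^{2} + 7^{2}}}{51} + \frac{1 - 4}{-51}\right) = -24 + 4 \left(\left(-3 + \sqrt{36 + 49}\right) \frac{1}{51} + \left(1 - 4\right) \left(- \frac{1}{51}\right)\right) = -24 + 4 \left(\left(-3 + \sqrt{85}\right) \frac{1}{51} - - \frac{1}{17}\right) = -24 + 4 \left(\left(- \frac{1}{17} + \frac{\sqrt{85}}{51}\right) + \frac{1}{17}\right) = -24 + 4 \frac{\sqrt{85}}{51} = -24 + \frac{4 \sqrt{85}}{51} \approx -23.277$)
$r 81 + 72 = \left(-24 + \frac{4 \sqrt{85}}{51}\right) 81 + 72 = \left(-1944 + \frac{108 \sqrt{85}}{17}\right) + 72 = -1872 + \frac{108 \sqrt{85}}{17}$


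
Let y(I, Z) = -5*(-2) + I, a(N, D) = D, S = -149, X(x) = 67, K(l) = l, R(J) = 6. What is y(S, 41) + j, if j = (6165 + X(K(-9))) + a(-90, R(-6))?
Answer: 6099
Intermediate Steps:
y(I, Z) = 10 + I
j = 6238 (j = (6165 + 67) + 6 = 6232 + 6 = 6238)
y(S, 41) + j = (10 - 149) + 6238 = -139 + 6238 = 6099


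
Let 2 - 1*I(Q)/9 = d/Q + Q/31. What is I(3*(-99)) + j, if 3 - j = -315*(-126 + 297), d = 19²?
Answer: 55224778/1023 ≈ 53983.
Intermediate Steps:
d = 361
j = 53868 (j = 3 - (-315)*(-126 + 297) = 3 - (-315)*171 = 3 - 1*(-53865) = 3 + 53865 = 53868)
I(Q) = 18 - 3249/Q - 9*Q/31 (I(Q) = 18 - 9*(361/Q + Q/31) = 18 + (-3249/Q - 9*Q/31) = 18 - 3249/Q - 9*Q/31)
I(3*(-99)) + j = (18 - 3249/(3*(-99)) - 27*(-99)/31) + 53868 = (18 - 3249/(-297) - 9/31*(-297)) + 53868 = (18 - 3249*(-1/297) + 2673/31) + 53868 = (18 + 361/33 + 2673/31) + 53868 = 117814/1023 + 53868 = 55224778/1023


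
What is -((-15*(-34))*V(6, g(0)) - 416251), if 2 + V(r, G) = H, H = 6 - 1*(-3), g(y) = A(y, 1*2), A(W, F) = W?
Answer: 412681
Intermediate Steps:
g(y) = y
H = 9 (H = 6 + 3 = 9)
V(r, G) = 7 (V(r, G) = -2 + 9 = 7)
-((-15*(-34))*V(6, g(0)) - 416251) = -(-15*(-34)*7 - 416251) = -(510*7 - 416251) = -(3570 - 416251) = -1*(-412681) = 412681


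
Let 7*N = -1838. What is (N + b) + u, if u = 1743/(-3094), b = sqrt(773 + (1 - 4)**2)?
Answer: -814139/3094 + sqrt(782) ≈ -235.17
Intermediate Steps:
N = -1838/7 (N = (1/7)*(-1838) = -1838/7 ≈ -262.57)
b = sqrt(782) (b = sqrt(773 + (-3)**2) = sqrt(773 + 9) = sqrt(782) ≈ 27.964)
u = -249/442 (u = 1743*(-1/3094) = -249/442 ≈ -0.56335)
(N + b) + u = (-1838/7 + sqrt(782)) - 249/442 = -814139/3094 + sqrt(782)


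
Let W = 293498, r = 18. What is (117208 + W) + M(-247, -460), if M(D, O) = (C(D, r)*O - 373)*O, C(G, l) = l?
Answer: 4391086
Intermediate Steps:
M(D, O) = O*(-373 + 18*O) (M(D, O) = (18*O - 373)*O = (-373 + 18*O)*O = O*(-373 + 18*O))
(117208 + W) + M(-247, -460) = (117208 + 293498) - 460*(-373 + 18*(-460)) = 410706 - 460*(-373 - 8280) = 410706 - 460*(-8653) = 410706 + 3980380 = 4391086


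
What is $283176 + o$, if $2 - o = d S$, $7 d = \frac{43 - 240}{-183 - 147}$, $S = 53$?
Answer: $\frac{654130739}{2310} \approx 2.8317 \cdot 10^{5}$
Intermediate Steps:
$d = \frac{197}{2310}$ ($d = \frac{\left(43 - 240\right) \frac{1}{-183 - 147}}{7} = \frac{\left(-197\right) \frac{1}{-330}}{7} = \frac{\left(-197\right) \left(- \frac{1}{330}\right)}{7} = \frac{1}{7} \cdot \frac{197}{330} = \frac{197}{2310} \approx 0.085281$)
$o = - \frac{5821}{2310}$ ($o = 2 - \frac{197}{2310} \cdot 53 = 2 - \frac{10441}{2310} = - \frac{5821}{2310} \approx -2.5199$)
$283176 + o = 283176 - \frac{5821}{2310} = \frac{654130739}{2310}$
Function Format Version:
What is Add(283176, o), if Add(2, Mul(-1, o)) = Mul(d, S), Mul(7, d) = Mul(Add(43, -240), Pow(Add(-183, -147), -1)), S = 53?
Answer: Rational(654130739, 2310) ≈ 2.8317e+5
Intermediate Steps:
d = Rational(197, 2310) (d = Mul(Rational(1, 7), Mul(Add(43, -240), Pow(Add(-183, -147), -1))) = Mul(Rational(1, 7), Mul(-197, Pow(-330, -1))) = Mul(Rational(1, 7), Mul(-197, Rational(-1, 330))) = Mul(Rational(1, 7), Rational(197, 330)) = Rational(197, 2310) ≈ 0.085281)
o = Rational(-5821, 2310) (o = Add(2, Mul(-1, Mul(Rational(197, 2310), 53))) = Add(2, Mul(-1, Rational(10441, 2310))) = Add(2, Rational(-10441, 2310)) = Rational(-5821, 2310) ≈ -2.5199)
Add(283176, o) = Add(283176, Rational(-5821, 2310)) = Rational(654130739, 2310)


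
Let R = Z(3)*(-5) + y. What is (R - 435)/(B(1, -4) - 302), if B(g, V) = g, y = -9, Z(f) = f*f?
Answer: 489/301 ≈ 1.6246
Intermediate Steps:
Z(f) = f**2
R = -54 (R = 3**2*(-5) - 9 = 9*(-5) - 9 = -45 - 9 = -54)
(R - 435)/(B(1, -4) - 302) = (-54 - 435)/(1 - 302) = -489/(-301) = -489*(-1/301) = 489/301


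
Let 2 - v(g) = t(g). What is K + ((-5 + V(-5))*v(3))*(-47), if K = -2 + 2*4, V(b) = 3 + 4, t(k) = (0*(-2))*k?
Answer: -182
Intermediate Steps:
t(k) = 0 (t(k) = 0*k = 0)
V(b) = 7
v(g) = 2 (v(g) = 2 - 1*0 = 2 + 0 = 2)
K = 6 (K = -2 + 8 = 6)
K + ((-5 + V(-5))*v(3))*(-47) = 6 + ((-5 + 7)*2)*(-47) = 6 + (2*2)*(-47) = 6 + 4*(-47) = 6 - 188 = -182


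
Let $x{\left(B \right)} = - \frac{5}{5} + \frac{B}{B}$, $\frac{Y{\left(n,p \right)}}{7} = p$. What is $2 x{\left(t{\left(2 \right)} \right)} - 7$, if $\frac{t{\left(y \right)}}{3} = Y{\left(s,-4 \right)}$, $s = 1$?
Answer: $-7$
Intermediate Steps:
$Y{\left(n,p \right)} = 7 p$
$t{\left(y \right)} = -84$ ($t{\left(y \right)} = 3 \cdot 7 \left(-4\right) = 3 \left(-28\right) = -84$)
$x{\left(B \right)} = 0$ ($x{\left(B \right)} = \left(-5\right) \frac{1}{5} + 1 = -1 + 1 = 0$)
$2 x{\left(t{\left(2 \right)} \right)} - 7 = 2 \cdot 0 - 7 = 0 - 7 = -7$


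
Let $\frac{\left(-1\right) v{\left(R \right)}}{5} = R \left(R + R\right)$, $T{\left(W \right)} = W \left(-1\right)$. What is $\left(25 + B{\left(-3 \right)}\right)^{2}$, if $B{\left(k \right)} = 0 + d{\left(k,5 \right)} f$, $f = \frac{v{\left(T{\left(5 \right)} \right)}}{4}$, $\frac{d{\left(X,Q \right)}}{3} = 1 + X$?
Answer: $160000$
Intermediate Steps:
$T{\left(W \right)} = - W$
$v{\left(R \right)} = - 10 R^{2}$ ($v{\left(R \right)} = - 5 R \left(R + R\right) = - 5 R 2 R = - 5 \cdot 2 R^{2} = - 10 R^{2}$)
$d{\left(X,Q \right)} = 3 + 3 X$ ($d{\left(X,Q \right)} = 3 \left(1 + X\right) = 3 + 3 X$)
$f = - \frac{125}{2}$ ($f = \frac{\left(-10\right) \left(\left(-1\right) 5\right)^{2}}{4} = - 10 \left(-5\right)^{2} \cdot \frac{1}{4} = \left(-10\right) 25 \cdot \frac{1}{4} = \left(-250\right) \frac{1}{4} = - \frac{125}{2} \approx -62.5$)
$B{\left(k \right)} = - \frac{375}{2} - \frac{375 k}{2}$ ($B{\left(k \right)} = 0 + \left(3 + 3 k\right) \left(- \frac{125}{2}\right) = 0 - \left(\frac{375}{2} + \frac{375 k}{2}\right) = - \frac{375}{2} - \frac{375 k}{2}$)
$\left(25 + B{\left(-3 \right)}\right)^{2} = \left(25 - -375\right)^{2} = \left(25 + \left(- \frac{375}{2} + \frac{1125}{2}\right)\right)^{2} = \left(25 + 375\right)^{2} = 400^{2} = 160000$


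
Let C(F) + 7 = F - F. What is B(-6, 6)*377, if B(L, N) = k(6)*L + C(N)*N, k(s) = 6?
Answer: -29406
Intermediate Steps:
C(F) = -7 (C(F) = -7 + (F - F) = -7 + 0 = -7)
B(L, N) = -7*N + 6*L (B(L, N) = 6*L - 7*N = -7*N + 6*L)
B(-6, 6)*377 = (-7*6 + 6*(-6))*377 = (-42 - 36)*377 = -78*377 = -29406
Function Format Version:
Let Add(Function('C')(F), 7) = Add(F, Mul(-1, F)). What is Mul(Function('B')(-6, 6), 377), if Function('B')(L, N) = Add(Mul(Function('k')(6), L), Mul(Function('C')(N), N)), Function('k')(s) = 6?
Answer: -29406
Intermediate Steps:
Function('C')(F) = -7 (Function('C')(F) = Add(-7, Add(F, Mul(-1, F))) = Add(-7, 0) = -7)
Function('B')(L, N) = Add(Mul(-7, N), Mul(6, L)) (Function('B')(L, N) = Add(Mul(6, L), Mul(-7, N)) = Add(Mul(-7, N), Mul(6, L)))
Mul(Function('B')(-6, 6), 377) = Mul(Add(Mul(-7, 6), Mul(6, -6)), 377) = Mul(Add(-42, -36), 377) = Mul(-78, 377) = -29406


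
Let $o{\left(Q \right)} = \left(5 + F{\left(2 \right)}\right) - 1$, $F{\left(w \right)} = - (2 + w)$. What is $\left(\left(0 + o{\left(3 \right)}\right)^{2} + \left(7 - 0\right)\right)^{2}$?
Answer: $49$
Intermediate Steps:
$F{\left(w \right)} = -2 - w$
$o{\left(Q \right)} = 0$ ($o{\left(Q \right)} = \left(5 - 4\right) - 1 = 1 - 1 = 0$)
$\left(\left(0 + o{\left(3 \right)}\right)^{2} + \left(7 - 0\right)\right)^{2} = \left(\left(0 + 0\right)^{2} + \left(7 - 0\right)\right)^{2} = \left(0^{2} + \left(7 + 0\right)\right)^{2} = \left(0 + 7\right)^{2} = 7^{2} = 49$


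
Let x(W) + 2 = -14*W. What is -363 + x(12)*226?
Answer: -38783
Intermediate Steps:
x(W) = -2 - 14*W
-363 + x(12)*226 = -363 + (-2 - 14*12)*226 = -363 + (-2 - 168)*226 = -363 - 170*226 = -363 - 38420 = -38783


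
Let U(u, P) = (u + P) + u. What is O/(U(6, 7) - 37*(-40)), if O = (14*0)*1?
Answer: 0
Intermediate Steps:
U(u, P) = P + 2*u (U(u, P) = (P + u) + u = P + 2*u)
O = 0 (O = 0*1 = 0)
O/(U(6, 7) - 37*(-40)) = 0/((7 + 2*6) - 37*(-40)) = 0/((7 + 12) + 1480) = 0/(19 + 1480) = 0/1499 = 0*(1/1499) = 0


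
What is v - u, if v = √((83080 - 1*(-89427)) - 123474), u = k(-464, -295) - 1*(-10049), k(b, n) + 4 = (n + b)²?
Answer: -586126 + √49033 ≈ -5.8591e+5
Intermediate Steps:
k(b, n) = -4 + (b + n)² (k(b, n) = -4 + (n + b)² = -4 + (b + n)²)
u = 586126 (u = (-4 + (-464 - 295)²) - 1*(-10049) = (-4 + (-759)²) + 10049 = (-4 + 576081) + 10049 = 576077 + 10049 = 586126)
v = √49033 (v = √((83080 + 89427) - 123474) = √(172507 - 123474) = √49033 ≈ 221.43)
v - u = √49033 - 1*586126 = √49033 - 586126 = -586126 + √49033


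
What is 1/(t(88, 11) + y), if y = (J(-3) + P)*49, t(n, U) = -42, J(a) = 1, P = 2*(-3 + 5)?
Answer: 1/203 ≈ 0.0049261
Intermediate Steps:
P = 4 (P = 2*2 = 4)
y = 245 (y = (1 + 4)*49 = 5*49 = 245)
1/(t(88, 11) + y) = 1/(-42 + 245) = 1/203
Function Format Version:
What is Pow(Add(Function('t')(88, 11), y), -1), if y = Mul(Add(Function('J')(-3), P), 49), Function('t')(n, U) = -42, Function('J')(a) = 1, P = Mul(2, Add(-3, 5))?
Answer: Rational(1, 203) ≈ 0.0049261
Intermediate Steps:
P = 4 (P = Mul(2, 2) = 4)
y = 245 (y = Mul(Add(1, 4), 49) = Mul(5, 49) = 245)
Pow(Add(Function('t')(88, 11), y), -1) = Pow(Add(-42, 245), -1) = Pow(203, -1) = Rational(1, 203)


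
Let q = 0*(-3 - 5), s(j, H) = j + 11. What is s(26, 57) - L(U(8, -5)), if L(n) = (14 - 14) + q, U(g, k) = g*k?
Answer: 37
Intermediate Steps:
s(j, H) = 11 + j
q = 0 (q = 0*(-8) = 0)
L(n) = 0 (L(n) = (14 - 14) + 0 = 0 + 0 = 0)
s(26, 57) - L(U(8, -5)) = (11 + 26) - 1*0 = 37 + 0 = 37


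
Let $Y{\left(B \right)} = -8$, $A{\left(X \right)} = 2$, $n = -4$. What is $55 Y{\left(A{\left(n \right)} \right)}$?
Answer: $-440$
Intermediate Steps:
$55 Y{\left(A{\left(n \right)} \right)} = 55 \left(-8\right) = -440$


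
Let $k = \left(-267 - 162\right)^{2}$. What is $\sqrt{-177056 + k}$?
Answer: $\sqrt{6985} \approx 83.576$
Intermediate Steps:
$k = 184041$ ($k = \left(-429\right)^{2} = 184041$)
$\sqrt{-177056 + k} = \sqrt{-177056 + 184041} = \sqrt{6985}$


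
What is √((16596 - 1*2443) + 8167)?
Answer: 12*√155 ≈ 149.40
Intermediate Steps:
√((16596 - 1*2443) + 8167) = √((16596 - 2443) + 8167) = √(14153 + 8167) = √22320 = 12*√155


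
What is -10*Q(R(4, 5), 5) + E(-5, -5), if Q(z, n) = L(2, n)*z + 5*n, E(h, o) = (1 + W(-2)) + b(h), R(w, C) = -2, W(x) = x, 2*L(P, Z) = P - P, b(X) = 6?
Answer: -245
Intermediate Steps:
L(P, Z) = 0 (L(P, Z) = (P - P)/2 = (1/2)*0 = 0)
E(h, o) = 5 (E(h, o) = (1 - 2) + 6 = -1 + 6 = 5)
Q(z, n) = 5*n (Q(z, n) = 0*z + 5*n = 0 + 5*n = 5*n)
-10*Q(R(4, 5), 5) + E(-5, -5) = -50*5 + 5 = -10*25 + 5 = -250 + 5 = -245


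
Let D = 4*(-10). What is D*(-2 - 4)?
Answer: 240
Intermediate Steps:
D = -40
D*(-2 - 4) = -40*(-2 - 4) = -40*(-6) = 240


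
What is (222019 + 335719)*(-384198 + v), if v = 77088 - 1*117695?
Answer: -236929891090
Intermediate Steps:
v = -40607 (v = 77088 - 117695 = -40607)
(222019 + 335719)*(-384198 + v) = (222019 + 335719)*(-384198 - 40607) = 557738*(-424805) = -236929891090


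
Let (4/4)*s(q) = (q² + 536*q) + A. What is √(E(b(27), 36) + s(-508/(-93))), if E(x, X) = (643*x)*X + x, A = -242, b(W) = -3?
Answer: I*√577159313/93 ≈ 258.32*I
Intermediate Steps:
E(x, X) = x + 643*X*x (E(x, X) = 643*X*x + x = x + 643*X*x)
s(q) = -242 + q² + 536*q (s(q) = (q² + 536*q) - 242 = -242 + q² + 536*q)
√(E(b(27), 36) + s(-508/(-93))) = √(-3*(1 + 643*36) + (-242 + (-508/(-93))² + 536*(-508/(-93)))) = √(-3*(1 + 23148) + (-242 + (-508*(-1/93))² + 536*(-508*(-1/93)))) = √(-3*23149 + (-242 + (508/93)² + 536*(508/93))) = √(-69447 + (-242 + 258064/8649 + 272288/93)) = √(-69447 + 23487790/8649) = √(-577159313/8649) = I*√577159313/93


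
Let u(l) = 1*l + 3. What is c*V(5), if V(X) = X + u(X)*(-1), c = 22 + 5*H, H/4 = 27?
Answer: -1686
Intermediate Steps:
H = 108 (H = 4*27 = 108)
u(l) = 3 + l (u(l) = l + 3 = 3 + l)
c = 562 (c = 22 + 5*108 = 22 + 540 = 562)
V(X) = -3 (V(X) = X + (3 + X)*(-1) = X + (-3 - X) = -3)
c*V(5) = 562*(-3) = -1686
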